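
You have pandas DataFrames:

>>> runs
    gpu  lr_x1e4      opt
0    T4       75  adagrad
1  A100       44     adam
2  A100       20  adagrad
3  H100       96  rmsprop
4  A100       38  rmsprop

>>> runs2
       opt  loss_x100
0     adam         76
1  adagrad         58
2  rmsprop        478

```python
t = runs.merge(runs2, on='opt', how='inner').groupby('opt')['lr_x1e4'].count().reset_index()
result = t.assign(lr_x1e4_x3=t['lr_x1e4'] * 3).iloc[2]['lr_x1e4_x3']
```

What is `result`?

6

merge on 'opt' (how='inner') → 5 rows:
    gpu  lr_x1e4      opt  loss_x100
0    T4       75  adagrad         58
1  A100       44     adam         76
2  A100       20  adagrad         58
3  H100       96  rmsprop        478
4  A100       38  rmsprop        478
group by opt, count of lr_x1e4:
opt
adagrad    2
adam       1
rmsprop    2
Name: lr_x1e4, dtype: int64
reset_index():
       opt  lr_x1e4
0  adagrad        2
1     adam        1
2  rmsprop        2
add column lr_x1e4_x3 = t['lr_x1e4'] * 3:
       opt  lr_x1e4  lr_x1e4_x3
0  adagrad        2           6
1     adam        1           3
2  rmsprop        2           6
Hence 6.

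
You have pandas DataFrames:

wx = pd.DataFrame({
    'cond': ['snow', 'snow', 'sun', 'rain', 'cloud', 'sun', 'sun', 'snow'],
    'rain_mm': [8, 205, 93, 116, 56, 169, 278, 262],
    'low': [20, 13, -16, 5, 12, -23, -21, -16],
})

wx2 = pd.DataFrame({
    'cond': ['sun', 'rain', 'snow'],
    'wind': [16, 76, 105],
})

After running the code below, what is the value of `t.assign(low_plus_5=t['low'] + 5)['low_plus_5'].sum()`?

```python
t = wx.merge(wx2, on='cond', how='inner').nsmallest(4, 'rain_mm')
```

merge on 'cond' (how='inner') → 7 rows:
   cond  rain_mm  low  wind
0  snow        8   20   105
1  snow      205   13   105
2   sun       93  -16    16
3  rain      116    5    76
4   sun      169  -23    16
5   sun      278  -21    16
6  snow      262  -16   105
take 4 rows with smallest rain_mm:
   cond  rain_mm  low  wind
0  snow        8   20   105
2   sun       93  -16    16
3  rain      116    5    76
4   sun      169  -23    16
add column low_plus_5 = t['low'] + 5:
   cond  rain_mm  low  wind  low_plus_5
0  snow        8   20   105          25
2   sun       93  -16    16         -11
3  rain      116    5    76          10
4   sun      169  -23    16         -18
sum of column 'low_plus_5' → 6

6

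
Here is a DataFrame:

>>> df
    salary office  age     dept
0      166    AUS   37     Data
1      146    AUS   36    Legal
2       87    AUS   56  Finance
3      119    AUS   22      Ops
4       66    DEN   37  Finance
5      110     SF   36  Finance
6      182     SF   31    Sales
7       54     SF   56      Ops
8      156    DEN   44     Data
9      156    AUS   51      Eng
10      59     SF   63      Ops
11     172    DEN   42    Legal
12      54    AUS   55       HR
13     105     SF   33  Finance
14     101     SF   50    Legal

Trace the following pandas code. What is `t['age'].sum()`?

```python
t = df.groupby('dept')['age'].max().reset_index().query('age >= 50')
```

275

group by dept, max of age:
dept
Data       44
Eng        51
Finance    56
HR         55
Legal      50
Ops        63
Sales      31
Name: age, dtype: int64
reset_index():
      dept  age
0     Data   44
1      Eng   51
2  Finance   56
3       HR   55
4    Legal   50
5      Ops   63
6    Sales   31
filter rows where age >= 50:
      dept  age
1      Eng   51
2  Finance   56
3       HR   55
4    Legal   50
5      Ops   63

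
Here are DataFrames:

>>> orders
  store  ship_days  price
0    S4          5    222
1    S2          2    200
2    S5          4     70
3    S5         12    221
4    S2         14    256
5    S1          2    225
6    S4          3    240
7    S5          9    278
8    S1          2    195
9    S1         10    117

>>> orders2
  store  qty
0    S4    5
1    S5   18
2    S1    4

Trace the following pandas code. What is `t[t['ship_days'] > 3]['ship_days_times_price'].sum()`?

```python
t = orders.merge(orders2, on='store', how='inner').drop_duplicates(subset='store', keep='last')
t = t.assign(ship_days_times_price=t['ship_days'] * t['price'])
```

merge on 'store' (how='inner') → 8 rows:
  store  ship_days  price  qty
0    S4          5    222    5
1    S5          4     70   18
2    S5         12    221   18
3    S1          2    225    4
4    S4          3    240    5
5    S5          9    278   18
6    S1          2    195    4
7    S1         10    117    4
drop duplicate store (keep=last):
  store  ship_days  price  qty
4    S4          3    240    5
5    S5          9    278   18
7    S1         10    117    4
add column ship_days_times_price = t['ship_days'] * t['price']:
  store  ship_days  price  qty  ship_days_times_price
4    S4          3    240    5                    720
5    S5          9    278   18                   2502
7    S1         10    117    4                   1170
filter rows where ship_days > 3:
  store  ship_days  price  qty  ship_days_times_price
5    S5          9    278   18                   2502
7    S1         10    117    4                   1170
Taking the sum of column 'ship_days_times_price' gives 3672.

3672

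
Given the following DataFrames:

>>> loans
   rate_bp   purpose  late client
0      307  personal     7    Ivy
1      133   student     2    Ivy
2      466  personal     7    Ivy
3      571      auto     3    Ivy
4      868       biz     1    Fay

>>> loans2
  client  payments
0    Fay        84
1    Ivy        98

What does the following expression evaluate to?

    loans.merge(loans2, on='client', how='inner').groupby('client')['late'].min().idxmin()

Fay

merge on 'client' (how='inner') → 5 rows:
   rate_bp   purpose  late client  payments
0      307  personal     7    Ivy        98
1      133   student     2    Ivy        98
2      466  personal     7    Ivy        98
3      571      auto     3    Ivy        98
4      868       biz     1    Fay        84
group by client, min of late:
client
Fay    1
Ivy    2
Name: late, dtype: int64
Hence Fay.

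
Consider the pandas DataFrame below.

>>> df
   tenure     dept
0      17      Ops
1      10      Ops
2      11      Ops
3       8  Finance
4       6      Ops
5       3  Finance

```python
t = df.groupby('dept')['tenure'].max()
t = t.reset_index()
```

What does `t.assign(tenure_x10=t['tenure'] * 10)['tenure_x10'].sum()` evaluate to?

group by dept, max of tenure:
dept
Finance     8
Ops        17
Name: tenure, dtype: int64
reset_index():
      dept  tenure
0  Finance       8
1      Ops      17
add column tenure_x10 = t['tenure'] * 10:
      dept  tenure  tenure_x10
0  Finance       8          80
1      Ops      17         170
Finally, sum of column 'tenure_x10' = 250.

250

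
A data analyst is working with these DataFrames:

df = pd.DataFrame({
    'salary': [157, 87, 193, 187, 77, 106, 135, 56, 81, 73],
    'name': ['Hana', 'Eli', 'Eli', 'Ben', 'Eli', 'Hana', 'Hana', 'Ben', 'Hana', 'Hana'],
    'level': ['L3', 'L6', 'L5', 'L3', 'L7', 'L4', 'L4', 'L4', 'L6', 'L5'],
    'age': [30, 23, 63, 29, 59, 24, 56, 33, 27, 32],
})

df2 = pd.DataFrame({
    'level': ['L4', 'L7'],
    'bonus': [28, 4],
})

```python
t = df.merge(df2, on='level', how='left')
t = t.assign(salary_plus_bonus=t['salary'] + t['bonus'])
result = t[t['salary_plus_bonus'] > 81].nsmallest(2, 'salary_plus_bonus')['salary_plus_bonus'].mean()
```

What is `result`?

merge on 'level' (how='left') → 10 rows:
   salary  name level  age  bonus
0     157  Hana    L3   30    NaN
1      87   Eli    L6   23    NaN
2     193   Eli    L5   63    NaN
3     187   Ben    L3   29    NaN
4      77   Eli    L7   59    4.0
5     106  Hana    L4   24   28.0
6     135  Hana    L4   56   28.0
7      56   Ben    L4   33   28.0
8      81  Hana    L6   27    NaN
9      73  Hana    L5   32    NaN
add column salary_plus_bonus = t['salary'] + t['bonus']:
   salary  name level  age  bonus  salary_plus_bonus
0     157  Hana    L3   30    NaN                NaN
1      87   Eli    L6   23    NaN                NaN
2     193   Eli    L5   63    NaN                NaN
3     187   Ben    L3   29    NaN                NaN
4      77   Eli    L7   59    4.0               81.0
5     106  Hana    L4   24   28.0              134.0
6     135  Hana    L4   56   28.0              163.0
7      56   Ben    L4   33   28.0               84.0
8      81  Hana    L6   27    NaN                NaN
9      73  Hana    L5   32    NaN                NaN
filter rows where salary_plus_bonus > 81:
   salary  name level  age  bonus  salary_plus_bonus
5     106  Hana    L4   24   28.0              134.0
6     135  Hana    L4   56   28.0              163.0
7      56   Ben    L4   33   28.0               84.0
take 2 rows with smallest salary_plus_bonus:
   salary  name level  age  bonus  salary_plus_bonus
7      56   Ben    L4   33   28.0               84.0
5     106  Hana    L4   24   28.0              134.0
Reading off the mean of column 'salary_plus_bonus', we get 109.0.

109.0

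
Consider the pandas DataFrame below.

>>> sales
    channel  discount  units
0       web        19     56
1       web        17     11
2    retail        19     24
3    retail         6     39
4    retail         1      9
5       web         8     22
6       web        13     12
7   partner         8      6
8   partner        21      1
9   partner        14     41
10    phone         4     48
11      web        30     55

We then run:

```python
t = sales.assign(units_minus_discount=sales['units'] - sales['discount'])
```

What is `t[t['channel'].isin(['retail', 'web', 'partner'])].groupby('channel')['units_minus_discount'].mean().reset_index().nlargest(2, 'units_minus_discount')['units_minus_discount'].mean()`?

14.5666666667

add column units_minus_discount = sales['units'] - sales['discount']:
    channel  discount  units  units_minus_discount
0       web        19     56                    37
1       web        17     11                    -6
2    retail        19     24                     5
3    retail         6     39                    33
4    retail         1      9                     8
5       web         8     22                    14
6       web        13     12                    -1
7   partner         8      6                    -2
8   partner        21      1                   -20
9   partner        14     41                    27
10    phone         4     48                    44
11      web        30     55                    25
filter rows where channel in ['retail', 'web', 'partner']:
    channel  discount  units  units_minus_discount
0       web        19     56                    37
1       web        17     11                    -6
2    retail        19     24                     5
3    retail         6     39                    33
4    retail         1      9                     8
5       web         8     22                    14
6       web        13     12                    -1
7   partner         8      6                    -2
8   partner        21      1                   -20
9   partner        14     41                    27
11      web        30     55                    25
group by channel, mean of units_minus_discount:
channel
partner     1.666667
retail     15.333333
web        13.800000
Name: units_minus_discount, dtype: float64
reset_index():
   channel  units_minus_discount
0  partner              1.666667
1   retail             15.333333
2      web             13.800000
take 2 rows with largest units_minus_discount:
  channel  units_minus_discount
1  retail             15.333333
2     web             13.800000
Hence 14.5666666667.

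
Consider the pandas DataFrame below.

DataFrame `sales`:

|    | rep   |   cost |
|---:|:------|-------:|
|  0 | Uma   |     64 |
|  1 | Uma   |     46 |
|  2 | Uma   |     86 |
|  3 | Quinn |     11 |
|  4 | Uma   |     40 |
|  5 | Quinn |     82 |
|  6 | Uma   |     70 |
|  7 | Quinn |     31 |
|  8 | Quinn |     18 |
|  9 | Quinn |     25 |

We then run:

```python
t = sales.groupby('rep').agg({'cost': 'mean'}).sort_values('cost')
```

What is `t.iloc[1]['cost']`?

group by rep, mean of cost:
       cost
rep        
Quinn  33.4
Uma    61.2
sort by cost:
       cost
rep        
Quinn  33.4
Uma    61.2
So iloc[1]['cost'] = 61.2.

61.2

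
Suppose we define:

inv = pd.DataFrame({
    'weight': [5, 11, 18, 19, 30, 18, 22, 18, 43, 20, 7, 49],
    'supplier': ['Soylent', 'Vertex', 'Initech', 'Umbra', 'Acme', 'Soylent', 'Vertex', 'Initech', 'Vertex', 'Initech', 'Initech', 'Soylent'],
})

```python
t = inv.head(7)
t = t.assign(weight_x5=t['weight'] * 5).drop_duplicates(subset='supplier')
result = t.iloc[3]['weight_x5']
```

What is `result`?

take first 7 rows:
   weight supplier
0       5  Soylent
1      11   Vertex
2      18  Initech
3      19    Umbra
4      30     Acme
5      18  Soylent
6      22   Vertex
add column weight_x5 = t['weight'] * 5:
   weight supplier  weight_x5
0       5  Soylent         25
1      11   Vertex         55
2      18  Initech         90
3      19    Umbra         95
4      30     Acme        150
5      18  Soylent         90
6      22   Vertex        110
drop duplicate supplier (keep=first):
   weight supplier  weight_x5
0       5  Soylent         25
1      11   Vertex         55
2      18  Initech         90
3      19    Umbra         95
4      30     Acme        150
Hence 95.

95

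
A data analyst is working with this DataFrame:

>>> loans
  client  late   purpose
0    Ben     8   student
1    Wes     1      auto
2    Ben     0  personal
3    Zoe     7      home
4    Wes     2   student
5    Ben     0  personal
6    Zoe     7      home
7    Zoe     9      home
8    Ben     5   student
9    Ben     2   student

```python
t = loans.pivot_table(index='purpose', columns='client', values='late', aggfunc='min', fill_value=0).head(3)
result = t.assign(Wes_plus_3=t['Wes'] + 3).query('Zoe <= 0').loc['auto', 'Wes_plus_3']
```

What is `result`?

4

pivot: rows=purpose, cols=client, min(late):
client    Ben  Wes  Zoe
purpose                
auto        0    1    0
home        0    0    7
personal    0    0    0
student     2    2    0
take first 3 rows:
client    Ben  Wes  Zoe
purpose                
auto        0    1    0
home        0    0    7
personal    0    0    0
add column Wes_plus_3 = t['Wes'] + 3:
client    Ben  Wes  Zoe  Wes_plus_3
purpose                            
auto        0    1    0           4
home        0    0    7           3
personal    0    0    0           3
filter rows where Zoe <= 0:
client    Ben  Wes  Zoe  Wes_plus_3
purpose                            
auto        0    1    0           4
personal    0    0    0           3
Finally, value at row 'auto', column 'Wes_plus_3' = 4.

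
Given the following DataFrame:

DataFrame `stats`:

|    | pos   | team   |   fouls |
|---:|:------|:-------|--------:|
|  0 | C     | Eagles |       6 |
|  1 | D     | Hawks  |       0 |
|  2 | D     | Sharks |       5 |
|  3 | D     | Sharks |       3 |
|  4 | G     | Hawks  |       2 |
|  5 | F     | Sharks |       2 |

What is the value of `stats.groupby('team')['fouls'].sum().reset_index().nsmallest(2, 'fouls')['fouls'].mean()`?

group by team, sum of fouls:
team
Eagles     6
Hawks      2
Sharks    10
Name: fouls, dtype: int64
reset_index():
     team  fouls
0  Eagles      6
1   Hawks      2
2  Sharks     10
take 2 rows with smallest fouls:
     team  fouls
1   Hawks      2
0  Eagles      6

4.0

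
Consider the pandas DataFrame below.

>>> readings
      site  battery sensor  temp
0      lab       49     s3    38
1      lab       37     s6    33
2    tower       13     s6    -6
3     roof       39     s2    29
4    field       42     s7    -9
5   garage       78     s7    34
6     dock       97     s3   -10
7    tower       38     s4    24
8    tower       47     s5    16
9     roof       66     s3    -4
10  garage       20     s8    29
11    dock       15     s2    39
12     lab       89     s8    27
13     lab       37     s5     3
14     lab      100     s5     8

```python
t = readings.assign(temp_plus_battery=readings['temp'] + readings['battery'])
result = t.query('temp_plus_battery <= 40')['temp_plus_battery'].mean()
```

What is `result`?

26.6666666667

add column temp_plus_battery = readings['temp'] + readings['battery']:
      site  battery sensor  temp  temp_plus_battery
0      lab       49     s3    38                 87
1      lab       37     s6    33                 70
2    tower       13     s6    -6                  7
3     roof       39     s2    29                 68
4    field       42     s7    -9                 33
5   garage       78     s7    34                112
6     dock       97     s3   -10                 87
7    tower       38     s4    24                 62
8    tower       47     s5    16                 63
9     roof       66     s3    -4                 62
10  garage       20     s8    29                 49
11    dock       15     s2    39                 54
12     lab       89     s8    27                116
13     lab       37     s5     3                 40
14     lab      100     s5     8                108
filter rows where temp_plus_battery <= 40:
     site  battery sensor  temp  temp_plus_battery
2   tower       13     s6    -6                  7
4   field       42     s7    -9                 33
13    lab       37     s5     3                 40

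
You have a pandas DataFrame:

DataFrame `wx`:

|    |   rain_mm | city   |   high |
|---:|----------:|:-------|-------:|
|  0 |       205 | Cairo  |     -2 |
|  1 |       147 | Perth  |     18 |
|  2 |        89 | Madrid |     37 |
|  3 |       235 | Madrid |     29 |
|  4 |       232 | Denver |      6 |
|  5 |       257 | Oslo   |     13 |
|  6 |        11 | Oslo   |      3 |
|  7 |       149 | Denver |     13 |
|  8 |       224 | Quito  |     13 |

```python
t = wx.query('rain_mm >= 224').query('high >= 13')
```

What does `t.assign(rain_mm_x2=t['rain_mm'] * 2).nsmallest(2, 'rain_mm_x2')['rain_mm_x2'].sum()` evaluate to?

filter rows where rain_mm >= 224:
   rain_mm    city  high
3      235  Madrid    29
4      232  Denver     6
5      257    Oslo    13
8      224   Quito    13
filter rows where high >= 13:
   rain_mm    city  high
3      235  Madrid    29
5      257    Oslo    13
8      224   Quito    13
add column rain_mm_x2 = t['rain_mm'] * 2:
   rain_mm    city  high  rain_mm_x2
3      235  Madrid    29         470
5      257    Oslo    13         514
8      224   Quito    13         448
take 2 rows with smallest rain_mm_x2:
   rain_mm    city  high  rain_mm_x2
8      224   Quito    13         448
3      235  Madrid    29         470
The sum of column 'rain_mm_x2' is 918.

918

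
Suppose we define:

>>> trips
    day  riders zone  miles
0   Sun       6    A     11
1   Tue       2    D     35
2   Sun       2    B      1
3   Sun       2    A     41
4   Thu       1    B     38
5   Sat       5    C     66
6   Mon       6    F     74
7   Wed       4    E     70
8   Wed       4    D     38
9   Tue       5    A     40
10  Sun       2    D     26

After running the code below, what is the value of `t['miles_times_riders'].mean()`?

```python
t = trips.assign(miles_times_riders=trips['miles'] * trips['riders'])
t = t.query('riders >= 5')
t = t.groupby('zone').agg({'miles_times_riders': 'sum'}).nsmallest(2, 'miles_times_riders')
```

298.0

add column miles_times_riders = trips['miles'] * trips['riders']:
    day  riders zone  miles  miles_times_riders
0   Sun       6    A     11                  66
1   Tue       2    D     35                  70
2   Sun       2    B      1                   2
3   Sun       2    A     41                  82
4   Thu       1    B     38                  38
5   Sat       5    C     66                 330
6   Mon       6    F     74                 444
7   Wed       4    E     70                 280
8   Wed       4    D     38                 152
9   Tue       5    A     40                 200
10  Sun       2    D     26                  52
filter rows where riders >= 5:
   day  riders zone  miles  miles_times_riders
0  Sun       6    A     11                  66
5  Sat       5    C     66                 330
6  Mon       6    F     74                 444
9  Tue       5    A     40                 200
group by zone, sum of miles_times_riders:
      miles_times_riders
zone                    
A                    266
C                    330
F                    444
take 2 rows with smallest miles_times_riders:
      miles_times_riders
zone                    
A                    266
C                    330
Then the mean of column 'miles_times_riders': 298.0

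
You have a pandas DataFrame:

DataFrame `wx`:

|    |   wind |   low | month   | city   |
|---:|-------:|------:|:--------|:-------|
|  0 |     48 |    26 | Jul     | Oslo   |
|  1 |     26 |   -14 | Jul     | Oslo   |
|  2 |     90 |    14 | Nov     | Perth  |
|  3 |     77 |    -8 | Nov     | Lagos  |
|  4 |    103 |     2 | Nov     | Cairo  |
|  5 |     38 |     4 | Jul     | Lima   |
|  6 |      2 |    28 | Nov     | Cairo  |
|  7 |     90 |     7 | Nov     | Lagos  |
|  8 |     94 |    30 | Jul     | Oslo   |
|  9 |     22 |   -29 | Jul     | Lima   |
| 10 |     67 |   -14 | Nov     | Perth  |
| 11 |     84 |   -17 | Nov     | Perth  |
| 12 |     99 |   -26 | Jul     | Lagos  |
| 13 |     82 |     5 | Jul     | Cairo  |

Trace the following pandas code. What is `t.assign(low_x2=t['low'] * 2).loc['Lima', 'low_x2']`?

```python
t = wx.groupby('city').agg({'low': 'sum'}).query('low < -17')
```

-50

group by city, sum of low:
       low
city      
Cairo   35
Lagos  -27
Lima   -25
Oslo    42
Perth  -17
filter rows where low < -17:
       low
city      
Lagos  -27
Lima   -25
add column low_x2 = t['low'] * 2:
       low  low_x2
city              
Lagos  -27     -54
Lima   -25     -50
value at row 'Lima', column 'low_x2' → -50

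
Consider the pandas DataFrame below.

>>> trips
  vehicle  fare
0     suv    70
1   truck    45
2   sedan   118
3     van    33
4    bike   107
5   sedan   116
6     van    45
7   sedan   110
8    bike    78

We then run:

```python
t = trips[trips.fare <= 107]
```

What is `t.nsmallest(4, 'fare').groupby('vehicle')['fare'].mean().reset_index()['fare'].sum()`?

154.0

filter rows where fare <= 107:
  vehicle  fare
0     suv    70
1   truck    45
3     van    33
4    bike   107
6     van    45
8    bike    78
take 4 rows with smallest fare:
  vehicle  fare
3     van    33
1   truck    45
6     van    45
0     suv    70
group by vehicle, mean of fare:
vehicle
suv      70.0
truck    45.0
van      39.0
Name: fare, dtype: float64
reset_index():
  vehicle  fare
0     suv  70.0
1   truck  45.0
2     van  39.0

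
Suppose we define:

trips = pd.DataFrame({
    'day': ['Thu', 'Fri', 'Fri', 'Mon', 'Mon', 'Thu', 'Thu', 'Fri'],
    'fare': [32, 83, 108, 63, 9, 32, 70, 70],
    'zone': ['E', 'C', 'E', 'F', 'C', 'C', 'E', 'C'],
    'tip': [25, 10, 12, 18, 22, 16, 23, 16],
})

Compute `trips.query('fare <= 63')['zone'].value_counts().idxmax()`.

filter rows where fare <= 63:
   day  fare zone  tip
0  Thu    32    E   25
3  Mon    63    F   18
4  Mon     9    C   22
5  Thu    32    C   16
value_counts of zone:
zone
C    2
E    1
F    1
Name: count, dtype: int64
Hence C.

C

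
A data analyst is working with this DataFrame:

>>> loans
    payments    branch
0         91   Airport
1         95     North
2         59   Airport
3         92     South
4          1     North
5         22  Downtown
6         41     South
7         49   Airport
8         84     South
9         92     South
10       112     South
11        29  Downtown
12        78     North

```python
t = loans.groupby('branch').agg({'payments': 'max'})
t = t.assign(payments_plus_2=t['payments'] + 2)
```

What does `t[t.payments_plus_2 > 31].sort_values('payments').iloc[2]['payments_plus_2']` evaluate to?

114

group by branch, max of payments:
          payments
branch            
Airport         91
Downtown        29
North           95
South          112
add column payments_plus_2 = t['payments'] + 2:
          payments  payments_plus_2
branch                             
Airport         91               93
Downtown        29               31
North           95               97
South          112              114
filter rows where payments_plus_2 > 31:
         payments  payments_plus_2
branch                            
Airport        91               93
North          95               97
South         112              114
sort by payments:
         payments  payments_plus_2
branch                            
Airport        91               93
North          95               97
South         112              114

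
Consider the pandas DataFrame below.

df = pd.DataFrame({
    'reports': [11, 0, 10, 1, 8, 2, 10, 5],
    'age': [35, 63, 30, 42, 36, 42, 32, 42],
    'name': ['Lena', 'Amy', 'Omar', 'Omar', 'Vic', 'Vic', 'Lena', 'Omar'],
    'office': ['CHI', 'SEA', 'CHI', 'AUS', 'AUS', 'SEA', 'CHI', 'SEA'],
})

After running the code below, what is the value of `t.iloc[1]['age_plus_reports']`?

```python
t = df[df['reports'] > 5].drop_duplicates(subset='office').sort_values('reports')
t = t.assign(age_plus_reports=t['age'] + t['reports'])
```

filter rows where reports > 5:
   reports  age  name office
0       11   35  Lena    CHI
2       10   30  Omar    CHI
4        8   36   Vic    AUS
6       10   32  Lena    CHI
drop duplicate office (keep=first):
   reports  age  name office
0       11   35  Lena    CHI
4        8   36   Vic    AUS
sort by reports:
   reports  age  name office
4        8   36   Vic    AUS
0       11   35  Lena    CHI
add column age_plus_reports = t['age'] + t['reports']:
   reports  age  name office  age_plus_reports
4        8   36   Vic    AUS                44
0       11   35  Lena    CHI                46
Finally, value at position 1, column 'age_plus_reports' = 46.

46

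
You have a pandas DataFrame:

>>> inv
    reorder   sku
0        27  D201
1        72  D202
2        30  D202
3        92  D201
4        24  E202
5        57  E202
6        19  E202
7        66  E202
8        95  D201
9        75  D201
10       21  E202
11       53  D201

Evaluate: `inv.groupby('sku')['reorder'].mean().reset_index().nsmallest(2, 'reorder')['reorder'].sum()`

88.4

group by sku, mean of reorder:
sku
D201    68.4
D202    51.0
E202    37.4
Name: reorder, dtype: float64
reset_index():
    sku  reorder
0  D201     68.4
1  D202     51.0
2  E202     37.4
take 2 rows with smallest reorder:
    sku  reorder
2  E202     37.4
1  D202     51.0
Reading off the sum of column 'reorder', we get 88.4.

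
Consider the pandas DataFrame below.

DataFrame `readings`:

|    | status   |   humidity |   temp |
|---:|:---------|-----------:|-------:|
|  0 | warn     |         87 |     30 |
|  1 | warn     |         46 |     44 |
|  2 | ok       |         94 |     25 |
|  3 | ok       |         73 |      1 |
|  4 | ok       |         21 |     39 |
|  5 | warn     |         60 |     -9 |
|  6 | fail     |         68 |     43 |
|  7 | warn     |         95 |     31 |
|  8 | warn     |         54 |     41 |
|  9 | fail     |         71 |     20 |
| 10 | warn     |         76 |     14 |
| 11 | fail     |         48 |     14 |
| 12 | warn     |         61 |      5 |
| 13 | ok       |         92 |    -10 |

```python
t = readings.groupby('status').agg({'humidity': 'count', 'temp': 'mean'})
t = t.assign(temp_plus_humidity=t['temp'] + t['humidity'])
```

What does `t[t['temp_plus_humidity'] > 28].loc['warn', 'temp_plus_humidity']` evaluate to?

group by status: count(humidity), mean(temp):
        humidity       temp
status                     
fail           3  25.666667
ok             4  13.750000
warn           7  22.285714
add column temp_plus_humidity = t['temp'] + t['humidity']:
        humidity       temp  temp_plus_humidity
status                                         
fail           3  25.666667           28.666667
ok             4  13.750000           17.750000
warn           7  22.285714           29.285714
filter rows where temp_plus_humidity > 28:
        humidity       temp  temp_plus_humidity
status                                         
fail           3  25.666667           28.666667
warn           7  22.285714           29.285714
Then the value at row 'warn', column 'temp_plus_humidity': 29.2857142857

29.2857142857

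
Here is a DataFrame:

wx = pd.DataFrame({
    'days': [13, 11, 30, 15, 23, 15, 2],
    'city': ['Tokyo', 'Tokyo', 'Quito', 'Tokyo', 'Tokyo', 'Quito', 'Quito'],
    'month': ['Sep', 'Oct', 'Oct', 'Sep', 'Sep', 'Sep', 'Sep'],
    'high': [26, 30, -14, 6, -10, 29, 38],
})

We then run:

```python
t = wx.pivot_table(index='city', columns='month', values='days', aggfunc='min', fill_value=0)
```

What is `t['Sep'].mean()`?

pivot: rows=city, cols=month, min(days):
month  Oct  Sep
city           
Quito   30    2
Tokyo   11   13

7.5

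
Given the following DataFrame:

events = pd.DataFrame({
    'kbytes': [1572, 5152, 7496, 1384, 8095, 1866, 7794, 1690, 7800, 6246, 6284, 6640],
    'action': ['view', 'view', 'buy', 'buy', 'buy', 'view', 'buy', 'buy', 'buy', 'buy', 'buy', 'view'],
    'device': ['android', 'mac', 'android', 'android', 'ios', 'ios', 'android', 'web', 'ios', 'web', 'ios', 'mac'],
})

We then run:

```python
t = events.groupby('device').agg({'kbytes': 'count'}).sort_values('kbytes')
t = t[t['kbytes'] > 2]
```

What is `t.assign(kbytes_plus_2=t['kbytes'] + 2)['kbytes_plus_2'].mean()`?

group by device, count of kbytes:
         kbytes
device         
android       4
ios           4
mac           2
web           2
sort by kbytes:
         kbytes
device         
mac           2
web           2
android       4
ios           4
filter rows where kbytes > 2:
         kbytes
device         
android       4
ios           4
add column kbytes_plus_2 = t['kbytes'] + 2:
         kbytes  kbytes_plus_2
device                        
android       4              6
ios           4              6
Then the mean of column 'kbytes_plus_2': 6.0

6.0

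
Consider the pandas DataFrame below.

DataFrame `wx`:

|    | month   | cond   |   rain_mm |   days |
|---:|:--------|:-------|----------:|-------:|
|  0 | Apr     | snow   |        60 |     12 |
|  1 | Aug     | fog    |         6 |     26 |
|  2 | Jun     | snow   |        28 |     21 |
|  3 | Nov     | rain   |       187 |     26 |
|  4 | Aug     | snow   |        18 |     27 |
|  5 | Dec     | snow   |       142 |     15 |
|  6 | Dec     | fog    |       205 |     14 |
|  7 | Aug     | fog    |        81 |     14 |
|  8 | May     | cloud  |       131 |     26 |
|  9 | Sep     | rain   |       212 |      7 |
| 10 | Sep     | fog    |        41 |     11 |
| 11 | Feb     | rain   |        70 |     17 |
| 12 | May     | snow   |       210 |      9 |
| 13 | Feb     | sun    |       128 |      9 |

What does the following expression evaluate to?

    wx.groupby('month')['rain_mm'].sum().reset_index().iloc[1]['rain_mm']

group by month, sum of rain_mm:
month
Apr     60
Aug    105
Dec    347
Feb    198
Jun     28
May    341
Nov    187
Sep    253
Name: rain_mm, dtype: int64
reset_index():
  month  rain_mm
0   Apr       60
1   Aug      105
2   Dec      347
3   Feb      198
4   Jun       28
5   May      341
6   Nov      187
7   Sep      253

105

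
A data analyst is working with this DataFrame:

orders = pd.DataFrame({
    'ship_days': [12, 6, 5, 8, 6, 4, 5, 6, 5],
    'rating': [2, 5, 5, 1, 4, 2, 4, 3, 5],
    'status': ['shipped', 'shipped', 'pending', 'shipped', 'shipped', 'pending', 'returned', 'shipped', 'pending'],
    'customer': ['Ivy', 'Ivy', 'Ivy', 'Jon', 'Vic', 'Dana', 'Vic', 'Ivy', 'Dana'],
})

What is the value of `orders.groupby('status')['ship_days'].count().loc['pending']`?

group by status, count of ship_days:
status
pending     3
returned    1
shipped     5
Name: ship_days, dtype: int64
So loc['pending'] = 3.

3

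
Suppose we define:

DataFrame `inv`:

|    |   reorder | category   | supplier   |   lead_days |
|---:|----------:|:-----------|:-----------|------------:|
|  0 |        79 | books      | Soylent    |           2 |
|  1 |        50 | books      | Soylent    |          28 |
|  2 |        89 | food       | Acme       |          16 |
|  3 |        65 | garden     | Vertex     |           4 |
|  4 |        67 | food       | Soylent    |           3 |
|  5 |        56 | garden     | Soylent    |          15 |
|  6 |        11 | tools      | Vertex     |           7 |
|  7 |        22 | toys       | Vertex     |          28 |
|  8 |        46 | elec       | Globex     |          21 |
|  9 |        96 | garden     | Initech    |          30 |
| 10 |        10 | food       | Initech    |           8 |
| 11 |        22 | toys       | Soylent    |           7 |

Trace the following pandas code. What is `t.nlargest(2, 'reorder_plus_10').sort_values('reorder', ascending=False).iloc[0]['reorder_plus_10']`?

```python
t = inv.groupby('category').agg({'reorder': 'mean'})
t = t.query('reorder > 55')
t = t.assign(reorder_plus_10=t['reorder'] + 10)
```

82.3333333333

group by category, mean of reorder:
            reorder
category           
books     64.500000
elec      46.000000
food      55.333333
garden    72.333333
tools     11.000000
toys      22.000000
filter rows where reorder > 55:
            reorder
category           
books     64.500000
food      55.333333
garden    72.333333
add column reorder_plus_10 = t['reorder'] + 10:
            reorder  reorder_plus_10
category                            
books     64.500000        74.500000
food      55.333333        65.333333
garden    72.333333        82.333333
take 2 rows with largest reorder_plus_10:
            reorder  reorder_plus_10
category                            
garden    72.333333        82.333333
books     64.500000        74.500000
sort by reorder descending:
            reorder  reorder_plus_10
category                            
garden    72.333333        82.333333
books     64.500000        74.500000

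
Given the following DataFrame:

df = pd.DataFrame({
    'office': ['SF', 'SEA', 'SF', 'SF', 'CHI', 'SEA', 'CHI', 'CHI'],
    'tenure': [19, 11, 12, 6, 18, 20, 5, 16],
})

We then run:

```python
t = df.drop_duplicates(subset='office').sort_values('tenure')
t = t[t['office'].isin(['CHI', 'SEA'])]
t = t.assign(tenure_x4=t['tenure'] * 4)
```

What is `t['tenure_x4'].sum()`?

drop duplicate office (keep=first):
  office  tenure
0     SF      19
1    SEA      11
4    CHI      18
sort by tenure:
  office  tenure
1    SEA      11
4    CHI      18
0     SF      19
filter rows where office in ['CHI', 'SEA']:
  office  tenure
1    SEA      11
4    CHI      18
add column tenure_x4 = t['tenure'] * 4:
  office  tenure  tenure_x4
1    SEA      11         44
4    CHI      18         72

116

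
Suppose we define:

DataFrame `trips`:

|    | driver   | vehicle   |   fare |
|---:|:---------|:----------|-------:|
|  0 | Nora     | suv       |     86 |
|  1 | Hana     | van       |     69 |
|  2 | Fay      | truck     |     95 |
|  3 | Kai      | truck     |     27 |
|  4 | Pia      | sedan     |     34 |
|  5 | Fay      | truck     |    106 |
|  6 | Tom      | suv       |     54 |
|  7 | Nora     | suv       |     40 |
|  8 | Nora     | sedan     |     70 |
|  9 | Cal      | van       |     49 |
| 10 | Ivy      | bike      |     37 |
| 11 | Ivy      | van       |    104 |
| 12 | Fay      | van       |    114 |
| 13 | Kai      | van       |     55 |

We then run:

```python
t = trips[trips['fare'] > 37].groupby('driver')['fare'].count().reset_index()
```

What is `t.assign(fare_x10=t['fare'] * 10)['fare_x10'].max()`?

filter rows where fare > 37:
   driver vehicle  fare
0    Nora     suv    86
1    Hana     van    69
2     Fay   truck    95
5     Fay   truck   106
6     Tom     suv    54
7    Nora     suv    40
8    Nora   sedan    70
9     Cal     van    49
11    Ivy     van   104
12    Fay     van   114
13    Kai     van    55
group by driver, count of fare:
driver
Cal     1
Fay     3
Hana    1
Ivy     1
Kai     1
Nora    3
Tom     1
Name: fare, dtype: int64
reset_index():
  driver  fare
0    Cal     1
1    Fay     3
2   Hana     1
3    Ivy     1
4    Kai     1
5   Nora     3
6    Tom     1
add column fare_x10 = t['fare'] * 10:
  driver  fare  fare_x10
0    Cal     1        10
1    Fay     3        30
2   Hana     1        10
3    Ivy     1        10
4    Kai     1        10
5   Nora     3        30
6    Tom     1        10
Reading off the max of column 'fare_x10', we get 30.

30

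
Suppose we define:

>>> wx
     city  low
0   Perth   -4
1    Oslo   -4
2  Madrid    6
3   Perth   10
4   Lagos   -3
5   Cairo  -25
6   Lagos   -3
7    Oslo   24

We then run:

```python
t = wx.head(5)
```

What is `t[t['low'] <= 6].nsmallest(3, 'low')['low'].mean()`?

-3.66666666667

take first 5 rows:
     city  low
0   Perth   -4
1    Oslo   -4
2  Madrid    6
3   Perth   10
4   Lagos   -3
filter rows where low <= 6:
     city  low
0   Perth   -4
1    Oslo   -4
2  Madrid    6
4   Lagos   -3
take 3 rows with smallest low:
    city  low
0  Perth   -4
1   Oslo   -4
4  Lagos   -3
So mean() = -3.66666666667.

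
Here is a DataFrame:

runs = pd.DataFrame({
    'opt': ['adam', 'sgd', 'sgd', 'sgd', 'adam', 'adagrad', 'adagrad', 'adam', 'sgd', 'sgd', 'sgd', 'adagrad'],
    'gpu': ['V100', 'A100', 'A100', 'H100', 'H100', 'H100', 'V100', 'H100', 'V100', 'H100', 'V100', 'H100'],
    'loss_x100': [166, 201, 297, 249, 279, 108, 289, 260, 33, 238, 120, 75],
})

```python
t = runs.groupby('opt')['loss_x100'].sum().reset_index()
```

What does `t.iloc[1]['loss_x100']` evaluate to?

705

group by opt, sum of loss_x100:
opt
adagrad     472
adam        705
sgd        1138
Name: loss_x100, dtype: int64
reset_index():
       opt  loss_x100
0  adagrad        472
1     adam        705
2      sgd       1138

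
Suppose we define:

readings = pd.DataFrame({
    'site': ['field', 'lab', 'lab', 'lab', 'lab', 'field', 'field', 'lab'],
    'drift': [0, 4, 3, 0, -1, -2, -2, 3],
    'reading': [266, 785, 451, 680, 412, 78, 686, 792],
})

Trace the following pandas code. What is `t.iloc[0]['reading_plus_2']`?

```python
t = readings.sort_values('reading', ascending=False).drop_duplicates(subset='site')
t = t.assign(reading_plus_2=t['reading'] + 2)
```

794

sort by reading descending:
    site  drift  reading
7    lab      3      792
1    lab      4      785
6  field     -2      686
3    lab      0      680
2    lab      3      451
4    lab     -1      412
0  field      0      266
5  field     -2       78
drop duplicate site (keep=first):
    site  drift  reading
7    lab      3      792
6  field     -2      686
add column reading_plus_2 = t['reading'] + 2:
    site  drift  reading  reading_plus_2
7    lab      3      792             794
6  field     -2      686             688
Reading off the value at position 0, column 'reading_plus_2', we get 794.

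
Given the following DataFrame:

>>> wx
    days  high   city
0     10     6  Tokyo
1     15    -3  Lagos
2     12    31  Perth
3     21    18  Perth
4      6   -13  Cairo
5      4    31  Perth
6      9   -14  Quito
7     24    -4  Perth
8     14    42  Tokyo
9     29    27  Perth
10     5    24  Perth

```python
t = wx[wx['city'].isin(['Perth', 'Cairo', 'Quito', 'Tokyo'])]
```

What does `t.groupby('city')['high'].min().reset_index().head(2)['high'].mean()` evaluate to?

filter rows where city in ['Perth', 'Cairo', 'Quito', 'Tokyo']:
    days  high   city
0     10     6  Tokyo
2     12    31  Perth
3     21    18  Perth
4      6   -13  Cairo
5      4    31  Perth
6      9   -14  Quito
7     24    -4  Perth
8     14    42  Tokyo
9     29    27  Perth
10     5    24  Perth
group by city, min of high:
city
Cairo   -13
Perth    -4
Quito   -14
Tokyo     6
Name: high, dtype: int64
reset_index():
    city  high
0  Cairo   -13
1  Perth    -4
2  Quito   -14
3  Tokyo     6
take first 2 rows:
    city  high
0  Cairo   -13
1  Perth    -4
Then the mean of column 'high': -8.5

-8.5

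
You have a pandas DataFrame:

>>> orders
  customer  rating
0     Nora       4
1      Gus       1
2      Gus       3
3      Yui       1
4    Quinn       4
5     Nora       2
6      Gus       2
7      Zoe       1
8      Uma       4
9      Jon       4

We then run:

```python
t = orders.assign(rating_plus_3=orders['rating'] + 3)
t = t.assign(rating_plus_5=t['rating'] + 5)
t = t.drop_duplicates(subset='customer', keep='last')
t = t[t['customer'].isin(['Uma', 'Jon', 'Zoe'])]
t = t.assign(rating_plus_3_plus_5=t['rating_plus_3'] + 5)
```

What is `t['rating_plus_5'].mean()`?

add column rating_plus_3 = orders['rating'] + 3:
  customer  rating  rating_plus_3
0     Nora       4              7
1      Gus       1              4
2      Gus       3              6
3      Yui       1              4
4    Quinn       4              7
5     Nora       2              5
6      Gus       2              5
7      Zoe       1              4
8      Uma       4              7
9      Jon       4              7
add column rating_plus_5 = t['rating'] + 5:
  customer  rating  rating_plus_3  rating_plus_5
0     Nora       4              7              9
1      Gus       1              4              6
2      Gus       3              6              8
3      Yui       1              4              6
4    Quinn       4              7              9
5     Nora       2              5              7
6      Gus       2              5              7
7      Zoe       1              4              6
8      Uma       4              7              9
9      Jon       4              7              9
drop duplicate customer (keep=last):
  customer  rating  rating_plus_3  rating_plus_5
3      Yui       1              4              6
4    Quinn       4              7              9
5     Nora       2              5              7
6      Gus       2              5              7
7      Zoe       1              4              6
8      Uma       4              7              9
9      Jon       4              7              9
filter rows where customer in ['Uma', 'Jon', 'Zoe']:
  customer  rating  rating_plus_3  rating_plus_5
7      Zoe       1              4              6
8      Uma       4              7              9
9      Jon       4              7              9
add column rating_plus_3_plus_5 = t['rating_plus_3'] + 5:
  customer  rating  rating_plus_3  rating_plus_5  rating_plus_3_plus_5
7      Zoe       1              4              6                     9
8      Uma       4              7              9                    12
9      Jon       4              7              9                    12
Reading off the mean of column 'rating_plus_5', we get 8.0.

8.0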